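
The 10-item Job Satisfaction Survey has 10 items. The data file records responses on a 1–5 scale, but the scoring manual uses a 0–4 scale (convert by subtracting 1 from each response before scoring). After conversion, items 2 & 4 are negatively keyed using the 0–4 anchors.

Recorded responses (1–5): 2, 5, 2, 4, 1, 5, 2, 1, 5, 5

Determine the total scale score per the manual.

16

Convert to 0–4: 1, 4, 1, 3, 0, 4, 1, 0, 4, 4
Reverse-coded (reversed = (0+4) − raw = 4 − raw):
  item 2: 4 − 4 = 0
  item 4: 4 − 3 = 1
Scored: 1, 0, 1, 1, 0, 4, 1, 0, 4, 4
Total = 16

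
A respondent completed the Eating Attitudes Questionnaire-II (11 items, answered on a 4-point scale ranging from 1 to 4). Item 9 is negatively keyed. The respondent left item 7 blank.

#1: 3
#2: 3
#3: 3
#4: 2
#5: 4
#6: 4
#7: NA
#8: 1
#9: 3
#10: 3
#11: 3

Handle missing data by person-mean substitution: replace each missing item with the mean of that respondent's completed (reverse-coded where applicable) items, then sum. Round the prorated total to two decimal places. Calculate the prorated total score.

Reverse-coded (reverse-coded value = 5 − response):
  item 9: 5 − 3 = 2
Completed scored items (10 of 11): 3, 3, 3, 2, 4, 4, 1, 2, 3, 3; sum = 28.
Person mean = 28 / 10 ≈ 2.8000
Prorated total = (28 / 10) × 11 = 30.80 (to 2 dp)

30.80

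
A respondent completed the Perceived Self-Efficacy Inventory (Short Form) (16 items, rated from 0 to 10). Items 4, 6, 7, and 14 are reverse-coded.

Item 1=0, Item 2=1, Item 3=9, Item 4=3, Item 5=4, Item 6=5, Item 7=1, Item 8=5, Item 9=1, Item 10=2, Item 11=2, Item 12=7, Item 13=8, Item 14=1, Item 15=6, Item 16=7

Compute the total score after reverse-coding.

Reversing items 4, 6, 7 and 14 with 10 − raw:
Total = 0 + 1 + 9 + (10−3) + 4 + (10−5) + (10−1) + 5 + 1 + 2 + 2 + 7 + 8 + (10−1) + 6 + 7
      = 0 + 1 + 9 + 7 + 4 + 5 + 9 + 5 + 1 + 2 + 2 + 7 + 8 + 9 + 6 + 7 = 82

82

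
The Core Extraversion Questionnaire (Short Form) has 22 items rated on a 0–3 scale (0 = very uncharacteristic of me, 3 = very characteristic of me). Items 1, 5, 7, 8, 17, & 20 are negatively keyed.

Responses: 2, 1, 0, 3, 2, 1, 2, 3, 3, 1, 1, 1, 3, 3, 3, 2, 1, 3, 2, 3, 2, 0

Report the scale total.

34

Reverse-coded items (on a 0–3 scale, reversed = 3 − raw):
  item 1: 3 − 2 = 1
  item 5: 3 − 2 = 1
  item 7: 3 − 2 = 1
  item 8: 3 − 3 = 0
  item 17: 3 − 1 = 2
  item 20: 3 − 3 = 0
After reverse-coding: 1, 1, 0, 3, 1, 1, 1, 0, 3, 1, 1, 1, 3, 3, 3, 2, 2, 3, 2, 0, 2, 0
Total = 1 + 1 + 0 + 3 + 1 + 1 + 1 + 0 + 3 + 1 + 1 + 1 + 3 + 3 + 3 + 2 + 2 + 3 + 2 + 0 + 2 + 0 = 34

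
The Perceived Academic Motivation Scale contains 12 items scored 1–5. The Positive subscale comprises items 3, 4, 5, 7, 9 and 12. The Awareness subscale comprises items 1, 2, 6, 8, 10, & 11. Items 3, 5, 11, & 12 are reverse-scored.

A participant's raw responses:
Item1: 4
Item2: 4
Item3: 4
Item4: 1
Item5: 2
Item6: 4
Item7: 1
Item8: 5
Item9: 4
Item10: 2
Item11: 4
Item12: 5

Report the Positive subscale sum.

Positive items: 3, 4, 5, 7, 9, 12.
Of these, items 3, 5, and 12 are reverse-scored; reverse-coded value = 6 − response.
  item 3: 6 − 4 = 2
  item 4: 1
  item 5: 6 − 2 = 4
  item 7: 1
  item 9: 4
  item 12: 6 − 5 = 1
Sum = 2 + 1 + 4 + 1 + 4 + 1 = 13

13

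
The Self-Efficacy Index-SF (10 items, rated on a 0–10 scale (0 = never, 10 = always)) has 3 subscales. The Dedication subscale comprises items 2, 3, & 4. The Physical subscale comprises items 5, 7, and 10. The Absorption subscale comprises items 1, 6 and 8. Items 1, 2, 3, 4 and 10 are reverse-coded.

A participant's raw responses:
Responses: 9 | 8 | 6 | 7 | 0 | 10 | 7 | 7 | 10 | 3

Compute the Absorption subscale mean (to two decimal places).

Absorption items: 1, 6, 8.
Of these, item 1 is reverse-coded; on a 0–10 scale, reversed = 10 − raw.
  item 1: 10 − 9 = 1
  item 6: 10
  item 8: 7
Sum = 1 + 10 + 7 = 18
Mean = 18 / 3 = 6.00

6.00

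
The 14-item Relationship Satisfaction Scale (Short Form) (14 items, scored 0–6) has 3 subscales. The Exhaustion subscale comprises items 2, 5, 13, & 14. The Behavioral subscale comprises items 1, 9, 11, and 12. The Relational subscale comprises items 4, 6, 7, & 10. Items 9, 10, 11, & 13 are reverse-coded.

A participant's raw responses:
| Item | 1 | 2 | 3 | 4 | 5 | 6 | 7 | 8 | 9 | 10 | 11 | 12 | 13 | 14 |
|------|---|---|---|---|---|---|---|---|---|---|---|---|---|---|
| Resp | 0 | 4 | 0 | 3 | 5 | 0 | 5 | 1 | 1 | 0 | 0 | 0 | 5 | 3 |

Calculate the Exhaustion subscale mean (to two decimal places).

3.25

Exhaustion items: 2, 5, 13, 14.
Of these, item 13 is reverse-coded; reversed = (0+6) − raw = 6 − raw.
  item 2: 4
  item 5: 5
  item 13: 6 − 5 = 1
  item 14: 3
Sum = 4 + 5 + 1 + 3 = 13
Mean = 13 / 4 = 3.25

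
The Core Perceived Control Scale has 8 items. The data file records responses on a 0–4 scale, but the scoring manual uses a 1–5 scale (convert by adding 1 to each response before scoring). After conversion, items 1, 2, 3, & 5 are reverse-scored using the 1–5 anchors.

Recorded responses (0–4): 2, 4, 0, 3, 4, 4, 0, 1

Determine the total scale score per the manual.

Convert to 1–5: 3, 5, 1, 4, 5, 5, 1, 2
Reverse-coded (on a 1–5 scale, reversed = 6 − raw):
  item 1: 6 − 3 = 3
  item 2: 6 − 5 = 1
  item 3: 6 − 1 = 5
  item 5: 6 − 5 = 1
Scored: 3, 1, 5, 4, 1, 5, 1, 2
Total = 22

22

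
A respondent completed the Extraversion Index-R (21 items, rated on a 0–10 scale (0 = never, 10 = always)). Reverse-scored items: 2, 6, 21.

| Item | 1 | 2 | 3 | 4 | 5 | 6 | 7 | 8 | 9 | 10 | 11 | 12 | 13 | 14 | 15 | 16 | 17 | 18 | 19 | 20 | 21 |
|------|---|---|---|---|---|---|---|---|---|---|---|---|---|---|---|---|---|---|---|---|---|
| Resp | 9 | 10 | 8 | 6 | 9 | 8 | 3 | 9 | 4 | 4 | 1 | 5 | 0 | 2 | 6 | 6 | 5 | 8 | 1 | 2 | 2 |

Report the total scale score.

Raw sum = 108. Reverse-scored items: 2, 6, 21; their raw sum = 20.
Each reversal replaces raw with 10 − raw, changing the total by 10 − 2·raw per item.
Total = 108 + 3·10 − 2·20 = 108 + 30 − 40 = 98

98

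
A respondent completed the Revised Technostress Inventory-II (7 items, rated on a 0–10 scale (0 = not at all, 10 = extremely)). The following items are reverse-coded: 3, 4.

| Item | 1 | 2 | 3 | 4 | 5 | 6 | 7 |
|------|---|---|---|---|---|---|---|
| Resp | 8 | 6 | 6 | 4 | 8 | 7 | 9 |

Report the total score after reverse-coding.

Reversing items 3 & 4 with 10 − raw:
Total = 8 + 6 + (10−6) + (10−4) + 8 + 7 + 9
      = 8 + 6 + 4 + 6 + 8 + 7 + 9 = 48

48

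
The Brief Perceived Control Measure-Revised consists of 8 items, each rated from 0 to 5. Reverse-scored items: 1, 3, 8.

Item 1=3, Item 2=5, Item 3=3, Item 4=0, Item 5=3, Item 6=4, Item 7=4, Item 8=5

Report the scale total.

Reversing items 1, 3 and 8 with 5 − raw:
Total = (5−3) + 5 + (5−3) + 0 + 3 + 4 + 4 + (5−5)
      = 2 + 5 + 2 + 0 + 3 + 4 + 4 + 0 = 20

20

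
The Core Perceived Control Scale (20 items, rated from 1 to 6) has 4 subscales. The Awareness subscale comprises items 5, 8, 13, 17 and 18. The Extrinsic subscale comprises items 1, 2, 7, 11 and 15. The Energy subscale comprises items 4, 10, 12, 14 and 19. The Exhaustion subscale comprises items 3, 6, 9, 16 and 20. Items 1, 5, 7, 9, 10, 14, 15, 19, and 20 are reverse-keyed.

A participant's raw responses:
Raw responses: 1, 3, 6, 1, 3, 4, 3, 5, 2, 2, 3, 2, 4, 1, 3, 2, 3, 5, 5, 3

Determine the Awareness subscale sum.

Awareness items: 5, 8, 13, 17, 18.
Of these, item 5 is reverse-keyed; on a 1–6 scale, reversed = 7 − raw.
  item 5: 7 − 3 = 4
  item 8: 5
  item 13: 4
  item 17: 3
  item 18: 5
Sum = 4 + 5 + 4 + 3 + 5 = 21

21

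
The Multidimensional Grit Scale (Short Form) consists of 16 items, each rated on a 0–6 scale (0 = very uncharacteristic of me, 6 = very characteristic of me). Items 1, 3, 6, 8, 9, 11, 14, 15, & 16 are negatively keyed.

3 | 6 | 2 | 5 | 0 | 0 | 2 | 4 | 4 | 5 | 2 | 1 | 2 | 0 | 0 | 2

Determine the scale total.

Reversing items 1, 3, 6, 8, 9, 11, 14, 15, and 16 with 6 − raw:
Total = (6−3) + 6 + (6−2) + 5 + 0 + (6−0) + 2 + (6−4) + (6−4) + 5 + (6−2) + 1 + 2 + (6−0) + (6−0) + (6−2)
      = 3 + 6 + 4 + 5 + 0 + 6 + 2 + 2 + 2 + 5 + 4 + 1 + 2 + 6 + 6 + 4 = 58

58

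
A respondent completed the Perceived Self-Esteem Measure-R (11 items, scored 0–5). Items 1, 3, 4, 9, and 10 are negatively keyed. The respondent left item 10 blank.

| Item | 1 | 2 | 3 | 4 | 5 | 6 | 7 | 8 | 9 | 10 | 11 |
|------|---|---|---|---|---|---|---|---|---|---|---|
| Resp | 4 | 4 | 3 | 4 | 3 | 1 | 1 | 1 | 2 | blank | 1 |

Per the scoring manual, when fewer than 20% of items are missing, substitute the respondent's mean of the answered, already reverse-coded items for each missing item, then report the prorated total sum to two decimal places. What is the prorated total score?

19.80

Reverse-coded (reverse-coded value = 5 − response):
  item 1: 5 − 4 = 1
  item 3: 5 − 3 = 2
  item 4: 5 − 4 = 1
  item 9: 5 − 2 = 3
Completed scored items (10 of 11): 1, 4, 2, 1, 3, 1, 1, 1, 3, 1; sum = 18.
Person mean = 18 / 10 ≈ 1.8000
Prorated total = (18 / 10) × 11 = 19.80 (to 2 dp)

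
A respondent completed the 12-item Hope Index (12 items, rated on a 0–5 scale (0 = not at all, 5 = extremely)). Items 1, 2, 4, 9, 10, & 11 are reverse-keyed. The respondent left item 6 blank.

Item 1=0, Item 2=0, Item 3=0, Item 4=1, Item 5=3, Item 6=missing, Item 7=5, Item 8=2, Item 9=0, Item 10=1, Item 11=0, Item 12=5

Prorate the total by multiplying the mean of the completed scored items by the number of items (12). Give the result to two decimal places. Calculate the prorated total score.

Reverse-coded (reverse-coded value = 5 − response):
  item 1: 5 − 0 = 5
  item 2: 5 − 0 = 5
  item 4: 5 − 1 = 4
  item 9: 5 − 0 = 5
  item 10: 5 − 1 = 4
  item 11: 5 − 0 = 5
Completed scored items (11 of 12): 5, 5, 0, 4, 3, 5, 2, 5, 4, 5, 5; sum = 43.
Person mean = 43 / 11 ≈ 3.9091
Prorated total = (43 / 11) × 12 = 46.91 (to 2 dp)

46.91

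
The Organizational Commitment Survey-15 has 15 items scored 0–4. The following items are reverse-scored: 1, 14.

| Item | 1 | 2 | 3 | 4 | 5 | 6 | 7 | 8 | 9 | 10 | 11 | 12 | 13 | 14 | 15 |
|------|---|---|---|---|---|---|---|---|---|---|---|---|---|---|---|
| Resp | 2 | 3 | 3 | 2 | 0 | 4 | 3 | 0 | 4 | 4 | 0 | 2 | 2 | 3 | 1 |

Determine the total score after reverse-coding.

Raw sum = 33. Reverse-scored items: 1, 14; their raw sum = 5.
Each reversal replaces raw with 4 − raw, changing the total by 4 − 2·raw per item.
Total = 33 + 2·4 − 2·5 = 33 + 8 − 10 = 31

31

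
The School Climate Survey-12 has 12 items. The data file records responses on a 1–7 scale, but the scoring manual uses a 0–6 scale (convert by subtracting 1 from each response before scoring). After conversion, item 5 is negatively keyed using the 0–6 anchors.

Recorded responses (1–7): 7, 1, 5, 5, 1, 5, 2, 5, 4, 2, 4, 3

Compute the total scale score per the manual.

38

Convert to 0–6: 6, 0, 4, 4, 0, 4, 1, 4, 3, 1, 3, 2
Reverse-coded (on a 0–6 scale, reversed = 6 − raw):
  item 5: 6 − 0 = 6
Scored: 6, 0, 4, 4, 6, 4, 1, 4, 3, 1, 3, 2
Total = 38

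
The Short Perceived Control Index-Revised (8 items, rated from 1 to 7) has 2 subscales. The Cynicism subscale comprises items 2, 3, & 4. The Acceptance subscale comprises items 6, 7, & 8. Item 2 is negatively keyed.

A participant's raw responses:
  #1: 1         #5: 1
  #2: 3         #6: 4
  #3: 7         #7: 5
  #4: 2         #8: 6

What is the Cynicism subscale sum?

Cynicism items: 2, 3, 4.
Of these, item 2 is negatively keyed; on a 1–7 scale, reversed = 8 − raw.
  item 2: 8 − 3 = 5
  item 3: 7
  item 4: 2
Sum = 5 + 7 + 2 = 14

14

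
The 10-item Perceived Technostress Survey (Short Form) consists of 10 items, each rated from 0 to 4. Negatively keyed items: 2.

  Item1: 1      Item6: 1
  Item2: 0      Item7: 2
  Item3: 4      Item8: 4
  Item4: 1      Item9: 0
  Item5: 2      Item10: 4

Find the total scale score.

Reverse-coded items (reversed = (0+4) − raw = 4 − raw):
  item 2: 4 − 0 = 4
Scored items: 1, 4, 4, 1, 2, 1, 2, 4, 0, 4
Total = 1 + 4 + 4 + 1 + 2 + 1 + 2 + 4 + 0 + 4 = 23

23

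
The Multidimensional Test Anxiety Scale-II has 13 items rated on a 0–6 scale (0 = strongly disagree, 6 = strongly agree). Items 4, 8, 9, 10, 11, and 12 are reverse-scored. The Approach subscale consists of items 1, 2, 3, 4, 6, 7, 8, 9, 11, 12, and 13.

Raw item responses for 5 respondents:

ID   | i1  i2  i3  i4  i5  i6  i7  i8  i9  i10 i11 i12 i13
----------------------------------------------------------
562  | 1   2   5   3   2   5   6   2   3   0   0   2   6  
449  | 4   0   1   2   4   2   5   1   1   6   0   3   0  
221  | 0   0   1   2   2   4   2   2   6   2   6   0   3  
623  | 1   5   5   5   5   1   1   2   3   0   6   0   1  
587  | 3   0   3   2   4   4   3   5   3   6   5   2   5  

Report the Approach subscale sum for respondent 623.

28

Respondent 623 raw: 1, 5, 5, 5, 5, 1, 1, 2, 3, 0, 6, 0, 1.
Approach items: 1, 2, 3, 4, 6, 7, 8, 9, 11, 12, 13.
Reverse-coded (reversed = (0+6) − raw = 6 − raw):
  item 1: 1
  item 2: 5
  item 3: 5
  item 4: 6 − 5 = 1
  item 6: 1
  item 7: 1
  item 8: 6 − 2 = 4
  item 9: 6 − 3 = 3
  item 11: 6 − 6 = 0
  item 12: 6 − 0 = 6
  item 13: 1
Sum = 1 + 5 + 5 + 1 + 1 + 1 + 4 + 3 + 0 + 6 + 1 = 28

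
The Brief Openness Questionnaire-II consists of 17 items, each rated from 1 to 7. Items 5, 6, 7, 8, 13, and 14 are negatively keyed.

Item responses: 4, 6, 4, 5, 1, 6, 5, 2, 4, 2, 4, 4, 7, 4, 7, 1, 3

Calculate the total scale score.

67

Apply reverse scoring (reverse-coded value = 8 − response):
  item 5: 8 − 1 = 7
  item 6: 8 − 6 = 2
  item 7: 8 − 5 = 3
  item 8: 8 − 2 = 6
  item 13: 8 − 7 = 1
  item 14: 8 − 4 = 4
Scored items: 4, 6, 4, 5, 7, 2, 3, 6, 4, 2, 4, 4, 1, 4, 7, 1, 3
Total = 4 + 6 + 4 + 5 + 7 + 2 + 3 + 6 + 4 + 2 + 4 + 4 + 1 + 4 + 7 + 1 + 3 = 67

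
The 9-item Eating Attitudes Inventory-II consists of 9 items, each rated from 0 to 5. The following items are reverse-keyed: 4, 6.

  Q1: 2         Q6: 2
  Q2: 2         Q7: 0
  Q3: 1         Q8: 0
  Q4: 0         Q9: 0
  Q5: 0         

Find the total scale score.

13

Reverse-coded items (reverse-coded value = 5 − response):
  item 4: 5 − 0 = 5
  item 6: 5 − 2 = 3
Scored responses: 2, 2, 1, 5, 0, 3, 0, 0, 0
Total = 2 + 2 + 1 + 5 + 0 + 3 + 0 + 0 + 0 = 13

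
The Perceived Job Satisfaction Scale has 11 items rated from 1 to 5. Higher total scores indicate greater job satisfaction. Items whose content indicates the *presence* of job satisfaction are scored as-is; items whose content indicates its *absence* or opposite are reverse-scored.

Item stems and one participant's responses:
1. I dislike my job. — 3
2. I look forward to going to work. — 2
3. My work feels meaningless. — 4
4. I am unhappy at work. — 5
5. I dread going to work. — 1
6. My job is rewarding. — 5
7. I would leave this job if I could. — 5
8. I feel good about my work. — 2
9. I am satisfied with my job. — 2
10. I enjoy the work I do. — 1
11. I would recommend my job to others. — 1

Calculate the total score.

25

Items 1, 3, 4, 5, 7 describe the absence/opposite of job satisfaction → reverse-score.
on a 1–5 scale, reversed = 6 − raw.
  item 1: 6 − 3 = 3
  item 2: 2
  item 3: 6 − 4 = 2
  item 4: 6 − 5 = 1
  item 5: 6 − 1 = 5
  item 6: 5
  item 7: 6 − 5 = 1
  item 8: 2
  item 9: 2
  item 10: 1
  item 11: 1
Total = 3 + 2 + 2 + 1 + 5 + 5 + 1 + 2 + 2 + 1 + 1 = 25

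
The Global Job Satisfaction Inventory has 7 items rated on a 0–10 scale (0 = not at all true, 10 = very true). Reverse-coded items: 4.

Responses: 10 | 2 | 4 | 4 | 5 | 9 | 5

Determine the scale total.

41

Raw sum = 39. Reverse-coded items: 4; their raw sum = 4.
Each reversal replaces raw with 10 − raw, changing the total by 10 − 2·raw per item.
Total = 39 + 1·10 − 2·4 = 39 + 10 − 8 = 41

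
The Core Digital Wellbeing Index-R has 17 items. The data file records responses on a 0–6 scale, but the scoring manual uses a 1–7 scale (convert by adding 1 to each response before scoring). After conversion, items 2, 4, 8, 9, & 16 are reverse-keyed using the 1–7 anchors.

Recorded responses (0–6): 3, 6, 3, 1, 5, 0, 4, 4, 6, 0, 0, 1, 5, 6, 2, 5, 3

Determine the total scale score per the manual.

57

Convert to 1–7: 4, 7, 4, 2, 6, 1, 5, 5, 7, 1, 1, 2, 6, 7, 3, 6, 4
Reverse-coded (on a 1–7 scale, reversed = 8 − raw):
  item 2: 8 − 7 = 1
  item 4: 8 − 2 = 6
  item 8: 8 − 5 = 3
  item 9: 8 − 7 = 1
  item 16: 8 − 6 = 2
Scored: 4, 1, 4, 6, 6, 1, 5, 3, 1, 1, 1, 2, 6, 7, 3, 2, 4
Total = 57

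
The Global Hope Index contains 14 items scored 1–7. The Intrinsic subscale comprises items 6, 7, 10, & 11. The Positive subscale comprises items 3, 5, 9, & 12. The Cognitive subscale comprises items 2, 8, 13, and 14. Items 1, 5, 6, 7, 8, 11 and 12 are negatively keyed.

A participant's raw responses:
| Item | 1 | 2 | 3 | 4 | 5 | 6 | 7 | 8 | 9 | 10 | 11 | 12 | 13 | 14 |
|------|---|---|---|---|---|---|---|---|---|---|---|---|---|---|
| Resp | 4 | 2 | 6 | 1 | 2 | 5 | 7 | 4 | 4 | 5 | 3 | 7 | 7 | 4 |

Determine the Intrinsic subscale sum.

14

Intrinsic items: 6, 7, 10, 11.
Of these, items 6, 7, & 11 are negatively keyed; reverse-coded value = 8 − response.
  item 6: 8 − 5 = 3
  item 7: 8 − 7 = 1
  item 10: 5
  item 11: 8 − 3 = 5
Sum = 3 + 1 + 5 + 5 = 14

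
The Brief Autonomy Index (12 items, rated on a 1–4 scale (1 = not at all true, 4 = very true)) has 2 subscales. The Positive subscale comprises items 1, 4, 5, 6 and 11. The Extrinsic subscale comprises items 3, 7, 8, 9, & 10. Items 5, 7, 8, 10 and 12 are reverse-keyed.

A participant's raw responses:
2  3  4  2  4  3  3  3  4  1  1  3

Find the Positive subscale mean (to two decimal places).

1.80

Positive items: 1, 4, 5, 6, 11.
Of these, item 5 is reverse-keyed; on a 1–4 scale, reversed = 5 − raw.
  item 1: 2
  item 4: 2
  item 5: 5 − 4 = 1
  item 6: 3
  item 11: 1
Sum = 2 + 2 + 1 + 3 + 1 = 9
Mean = 9 / 5 = 1.80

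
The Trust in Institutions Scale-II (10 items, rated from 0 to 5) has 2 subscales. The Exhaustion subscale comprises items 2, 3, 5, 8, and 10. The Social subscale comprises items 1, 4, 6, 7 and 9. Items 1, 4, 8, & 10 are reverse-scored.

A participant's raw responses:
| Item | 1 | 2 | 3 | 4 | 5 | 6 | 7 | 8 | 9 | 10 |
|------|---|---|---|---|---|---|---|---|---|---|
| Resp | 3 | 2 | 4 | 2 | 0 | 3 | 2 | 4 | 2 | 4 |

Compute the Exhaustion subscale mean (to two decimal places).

1.60

Exhaustion items: 2, 3, 5, 8, 10.
Of these, items 8 & 10 are reverse-scored; on a 0–5 scale, reversed = 5 − raw.
  item 2: 2
  item 3: 4
  item 5: 0
  item 8: 5 − 4 = 1
  item 10: 5 − 4 = 1
Sum = 2 + 4 + 0 + 1 + 1 = 8
Mean = 8 / 5 = 1.60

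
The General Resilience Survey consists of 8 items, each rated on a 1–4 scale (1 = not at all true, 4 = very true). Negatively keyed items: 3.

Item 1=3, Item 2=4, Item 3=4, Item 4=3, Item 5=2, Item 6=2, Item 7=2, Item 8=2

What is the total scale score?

Negatively keyed items use 5 − raw:
  item 3: 5 − 4 = 1
Scored items: 3, 4, 1, 3, 2, 2, 2, 2
Total = 3 + 4 + 1 + 3 + 2 + 2 + 2 + 2 = 19

19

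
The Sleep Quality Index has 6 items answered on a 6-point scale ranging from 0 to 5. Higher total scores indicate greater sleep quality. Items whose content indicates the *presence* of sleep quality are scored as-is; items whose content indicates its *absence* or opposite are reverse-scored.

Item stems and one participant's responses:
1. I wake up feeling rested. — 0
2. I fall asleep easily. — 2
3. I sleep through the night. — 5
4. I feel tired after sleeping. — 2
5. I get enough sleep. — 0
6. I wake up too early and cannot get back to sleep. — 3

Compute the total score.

Items 4, 6 describe the absence/opposite of sleep quality → reverse-score.
reverse-coded value = 5 − response.
  item 1: 0
  item 2: 2
  item 3: 5
  item 4: 5 − 2 = 3
  item 5: 0
  item 6: 5 − 3 = 2
Total = 0 + 2 + 5 + 3 + 0 + 2 = 12

12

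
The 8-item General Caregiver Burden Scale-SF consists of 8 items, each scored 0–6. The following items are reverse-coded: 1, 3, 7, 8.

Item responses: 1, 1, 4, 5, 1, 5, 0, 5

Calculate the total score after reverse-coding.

26

Reversing items 1, 3, 7 and 8 with 6 − raw:
Total = (6−1) + 1 + (6−4) + 5 + 1 + 5 + (6−0) + (6−5)
      = 5 + 1 + 2 + 5 + 1 + 5 + 6 + 1 = 26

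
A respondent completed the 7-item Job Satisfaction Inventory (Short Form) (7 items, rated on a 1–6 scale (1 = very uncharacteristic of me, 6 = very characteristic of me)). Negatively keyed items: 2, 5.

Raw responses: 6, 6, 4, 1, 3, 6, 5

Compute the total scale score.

27

Negatively keyed items use 7 − raw:
  item 2: 7 − 6 = 1
  item 5: 7 − 3 = 4
Scored items: 6, 1, 4, 1, 4, 6, 5
Total = 6 + 1 + 4 + 1 + 4 + 6 + 5 = 27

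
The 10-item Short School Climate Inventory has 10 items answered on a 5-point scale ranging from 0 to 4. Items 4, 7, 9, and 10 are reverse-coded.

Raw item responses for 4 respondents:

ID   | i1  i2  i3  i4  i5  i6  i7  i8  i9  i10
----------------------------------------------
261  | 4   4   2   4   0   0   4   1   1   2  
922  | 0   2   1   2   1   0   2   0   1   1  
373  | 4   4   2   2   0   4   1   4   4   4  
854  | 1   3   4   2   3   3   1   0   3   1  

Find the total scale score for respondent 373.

Respondent 373 raw: 4, 4, 2, 2, 0, 4, 1, 4, 4, 4.
Reverse-coded (reversed = (0+4) − raw = 4 − raw):
  item 1: 4
  item 2: 4
  item 3: 2
  item 4: 4 − 2 = 2
  item 5: 0
  item 6: 4
  item 7: 4 − 1 = 3
  item 8: 4
  item 9: 4 − 4 = 0
  item 10: 4 − 4 = 0
Sum = 4 + 4 + 2 + 2 + 0 + 4 + 3 + 4 + 0 + 0 = 23

23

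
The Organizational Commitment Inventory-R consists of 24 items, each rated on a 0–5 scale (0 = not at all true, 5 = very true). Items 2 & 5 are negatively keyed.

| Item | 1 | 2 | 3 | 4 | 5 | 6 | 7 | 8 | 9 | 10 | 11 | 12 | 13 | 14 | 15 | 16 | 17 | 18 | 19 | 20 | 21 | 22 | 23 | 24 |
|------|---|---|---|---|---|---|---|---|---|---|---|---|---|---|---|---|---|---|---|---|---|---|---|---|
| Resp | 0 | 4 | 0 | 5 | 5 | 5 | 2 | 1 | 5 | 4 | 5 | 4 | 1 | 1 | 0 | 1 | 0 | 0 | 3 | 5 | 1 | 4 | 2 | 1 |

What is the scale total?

51

Reverse-coded items (reverse-coded value = 5 − response):
  item 2: 5 − 4 = 1
  item 5: 5 − 5 = 0
Scored responses: 0, 1, 0, 5, 0, 5, 2, 1, 5, 4, 5, 4, 1, 1, 0, 1, 0, 0, 3, 5, 1, 4, 2, 1
Total = 0 + 1 + 0 + 5 + 0 + 5 + 2 + 1 + 5 + 4 + 5 + 4 + 1 + 1 + 0 + 1 + 0 + 0 + 3 + 5 + 1 + 4 + 2 + 1 = 51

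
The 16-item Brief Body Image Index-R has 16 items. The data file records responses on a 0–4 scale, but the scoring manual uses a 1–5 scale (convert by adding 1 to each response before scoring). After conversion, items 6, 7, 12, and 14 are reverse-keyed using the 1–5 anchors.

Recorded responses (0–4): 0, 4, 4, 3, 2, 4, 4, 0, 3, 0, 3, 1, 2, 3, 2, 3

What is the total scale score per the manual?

46

Convert to 1–5: 1, 5, 5, 4, 3, 5, 5, 1, 4, 1, 4, 2, 3, 4, 3, 4
Reverse-coded (reversed = (1+5) − raw = 6 − raw):
  item 6: 6 − 5 = 1
  item 7: 6 − 5 = 1
  item 12: 6 − 2 = 4
  item 14: 6 − 4 = 2
Scored: 1, 5, 5, 4, 3, 1, 1, 1, 4, 1, 4, 4, 3, 2, 3, 4
Total = 46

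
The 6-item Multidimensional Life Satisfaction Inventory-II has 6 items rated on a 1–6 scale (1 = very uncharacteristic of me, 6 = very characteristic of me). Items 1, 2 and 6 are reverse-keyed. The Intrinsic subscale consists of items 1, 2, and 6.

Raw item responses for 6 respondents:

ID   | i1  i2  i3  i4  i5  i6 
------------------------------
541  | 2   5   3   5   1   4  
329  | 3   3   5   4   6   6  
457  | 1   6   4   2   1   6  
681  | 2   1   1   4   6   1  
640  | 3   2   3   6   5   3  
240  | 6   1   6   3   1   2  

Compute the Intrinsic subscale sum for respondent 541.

10

Respondent 541 raw: 2, 5, 3, 5, 1, 4.
Intrinsic items: 1, 2, 6.
Reverse-coded (reverse-coded value = 7 − response):
  item 1: 7 − 2 = 5
  item 2: 7 − 5 = 2
  item 6: 7 − 4 = 3
Sum = 5 + 2 + 3 = 10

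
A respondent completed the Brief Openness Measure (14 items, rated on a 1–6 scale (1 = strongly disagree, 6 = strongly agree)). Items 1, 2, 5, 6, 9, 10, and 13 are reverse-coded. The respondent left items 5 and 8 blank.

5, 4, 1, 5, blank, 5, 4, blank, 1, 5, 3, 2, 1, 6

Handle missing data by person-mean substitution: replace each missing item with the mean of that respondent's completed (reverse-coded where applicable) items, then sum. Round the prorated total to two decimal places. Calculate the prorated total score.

Reverse-coded (reverse-coded value = 7 − response):
  item 1: 7 − 5 = 2
  item 2: 7 − 4 = 3
  item 6: 7 − 5 = 2
  item 9: 7 − 1 = 6
  item 10: 7 − 5 = 2
  item 13: 7 − 1 = 6
Completed scored items (12 of 14): 2, 3, 1, 5, 2, 4, 6, 2, 3, 2, 6, 6; sum = 42.
Person mean = 42 / 12 ≈ 3.5000
Prorated total = (42 / 12) × 14 = 49.00 (to 2 dp)

49.00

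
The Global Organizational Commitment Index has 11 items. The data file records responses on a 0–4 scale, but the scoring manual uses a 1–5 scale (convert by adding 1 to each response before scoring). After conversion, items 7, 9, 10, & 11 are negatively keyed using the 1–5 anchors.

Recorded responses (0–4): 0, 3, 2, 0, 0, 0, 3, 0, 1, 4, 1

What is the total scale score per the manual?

Convert to 1–5: 1, 4, 3, 1, 1, 1, 4, 1, 2, 5, 2
Reverse-coded (reversed = (1+5) − raw = 6 − raw):
  item 7: 6 − 4 = 2
  item 9: 6 − 2 = 4
  item 10: 6 − 5 = 1
  item 11: 6 − 2 = 4
Scored: 1, 4, 3, 1, 1, 1, 2, 1, 4, 1, 4
Total = 23

23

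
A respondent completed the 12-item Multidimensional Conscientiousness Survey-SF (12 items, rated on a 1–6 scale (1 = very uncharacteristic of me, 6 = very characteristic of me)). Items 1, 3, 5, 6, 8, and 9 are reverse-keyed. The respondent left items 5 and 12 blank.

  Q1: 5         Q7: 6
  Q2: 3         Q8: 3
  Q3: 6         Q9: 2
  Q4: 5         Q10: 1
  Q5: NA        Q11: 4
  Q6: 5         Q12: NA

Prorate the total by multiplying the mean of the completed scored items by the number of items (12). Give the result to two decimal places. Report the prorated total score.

Reverse-coded (on a 1–6 scale, reversed = 7 − raw):
  item 1: 7 − 5 = 2
  item 3: 7 − 6 = 1
  item 6: 7 − 5 = 2
  item 8: 7 − 3 = 4
  item 9: 7 − 2 = 5
Completed scored items (10 of 12): 2, 3, 1, 5, 2, 6, 4, 5, 1, 4; sum = 33.
Person mean = 33 / 10 ≈ 3.3000
Prorated total = (33 / 10) × 12 = 39.60 (to 2 dp)

39.60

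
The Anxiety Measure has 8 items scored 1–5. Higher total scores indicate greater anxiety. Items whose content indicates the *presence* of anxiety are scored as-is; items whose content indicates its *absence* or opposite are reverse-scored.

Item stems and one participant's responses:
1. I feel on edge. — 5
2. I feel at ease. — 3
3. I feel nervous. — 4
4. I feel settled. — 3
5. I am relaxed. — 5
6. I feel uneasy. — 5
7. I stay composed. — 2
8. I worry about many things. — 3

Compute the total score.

28

Items 2, 4, 5, 7 describe the absence/opposite of anxiety → reverse-score.
on a 1–5 scale, reversed = 6 − raw.
  item 1: 5
  item 2: 6 − 3 = 3
  item 3: 4
  item 4: 6 − 3 = 3
  item 5: 6 − 5 = 1
  item 6: 5
  item 7: 6 − 2 = 4
  item 8: 3
Total = 5 + 3 + 4 + 3 + 1 + 5 + 4 + 3 = 28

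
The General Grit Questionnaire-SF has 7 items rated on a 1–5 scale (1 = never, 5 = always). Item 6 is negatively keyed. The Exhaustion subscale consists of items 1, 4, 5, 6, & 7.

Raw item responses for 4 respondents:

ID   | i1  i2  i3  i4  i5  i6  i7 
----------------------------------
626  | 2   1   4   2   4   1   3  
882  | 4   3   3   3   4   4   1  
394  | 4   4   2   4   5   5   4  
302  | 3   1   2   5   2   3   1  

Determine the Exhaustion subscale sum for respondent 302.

Respondent 302 raw: 3, 1, 2, 5, 2, 3, 1.
Exhaustion items: 1, 4, 5, 6, 7.
Reverse-coded (reversed = (1+5) − raw = 6 − raw):
  item 1: 3
  item 4: 5
  item 5: 2
  item 6: 6 − 3 = 3
  item 7: 1
Sum = 3 + 5 + 2 + 3 + 1 = 14

14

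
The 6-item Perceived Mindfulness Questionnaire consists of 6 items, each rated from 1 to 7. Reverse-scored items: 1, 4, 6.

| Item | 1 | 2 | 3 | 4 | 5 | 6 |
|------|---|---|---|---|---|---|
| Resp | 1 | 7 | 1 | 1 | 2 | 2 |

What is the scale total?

Reversing items 1, 4, and 6 with 8 − raw:
Total = (8−1) + 7 + 1 + (8−1) + 2 + (8−2)
      = 7 + 7 + 1 + 7 + 2 + 6 = 30

30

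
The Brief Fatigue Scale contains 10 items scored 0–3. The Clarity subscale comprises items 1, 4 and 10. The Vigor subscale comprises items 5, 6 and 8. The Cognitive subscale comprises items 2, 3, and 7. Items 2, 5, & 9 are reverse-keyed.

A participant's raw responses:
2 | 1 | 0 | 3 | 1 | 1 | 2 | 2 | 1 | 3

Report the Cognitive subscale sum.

4

Cognitive items: 2, 3, 7.
Of these, item 2 is reverse-keyed; reverse-coded value = 3 − response.
  item 2: 3 − 1 = 2
  item 3: 0
  item 7: 2
Sum = 2 + 0 + 2 = 4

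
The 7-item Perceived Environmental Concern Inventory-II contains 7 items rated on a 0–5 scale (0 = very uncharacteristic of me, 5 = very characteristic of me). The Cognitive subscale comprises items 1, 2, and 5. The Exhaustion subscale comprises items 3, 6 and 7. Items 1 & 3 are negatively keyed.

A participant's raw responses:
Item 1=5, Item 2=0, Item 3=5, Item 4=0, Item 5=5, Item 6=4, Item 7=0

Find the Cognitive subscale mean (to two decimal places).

Cognitive items: 1, 2, 5.
Of these, item 1 is negatively keyed; reversed = (0+5) − raw = 5 − raw.
  item 1: 5 − 5 = 0
  item 2: 0
  item 5: 5
Sum = 0 + 0 + 5 = 5
Mean = 5 / 3 = 1.67

1.67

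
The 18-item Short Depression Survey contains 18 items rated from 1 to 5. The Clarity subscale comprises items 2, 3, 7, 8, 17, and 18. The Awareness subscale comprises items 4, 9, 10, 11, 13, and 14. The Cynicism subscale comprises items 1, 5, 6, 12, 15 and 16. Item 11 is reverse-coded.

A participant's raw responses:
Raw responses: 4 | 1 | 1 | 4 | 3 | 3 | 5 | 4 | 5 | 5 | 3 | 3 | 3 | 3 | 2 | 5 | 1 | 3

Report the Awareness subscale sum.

Awareness items: 4, 9, 10, 11, 13, 14.
Of these, item 11 is reverse-coded; on a 1–5 scale, reversed = 6 − raw.
  item 4: 4
  item 9: 5
  item 10: 5
  item 11: 6 − 3 = 3
  item 13: 3
  item 14: 3
Sum = 4 + 5 + 5 + 3 + 3 + 3 = 23

23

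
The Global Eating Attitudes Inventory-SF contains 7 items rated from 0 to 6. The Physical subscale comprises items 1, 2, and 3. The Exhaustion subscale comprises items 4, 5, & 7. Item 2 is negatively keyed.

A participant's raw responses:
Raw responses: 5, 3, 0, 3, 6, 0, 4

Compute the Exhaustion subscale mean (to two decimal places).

Exhaustion items: 4, 5, 7.
  item 4: 3
  item 5: 6
  item 7: 4
Sum = 3 + 6 + 4 = 13
Mean = 13 / 3 = 4.33

4.33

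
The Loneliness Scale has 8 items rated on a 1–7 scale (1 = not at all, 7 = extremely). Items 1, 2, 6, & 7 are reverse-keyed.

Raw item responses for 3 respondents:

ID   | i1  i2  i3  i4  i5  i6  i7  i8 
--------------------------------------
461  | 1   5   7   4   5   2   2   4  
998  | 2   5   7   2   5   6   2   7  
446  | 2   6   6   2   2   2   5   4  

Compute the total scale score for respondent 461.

42

Respondent 461 raw: 1, 5, 7, 4, 5, 2, 2, 4.
Reverse-coded (reverse-coded value = 8 − response):
  item 1: 8 − 1 = 7
  item 2: 8 − 5 = 3
  item 3: 7
  item 4: 4
  item 5: 5
  item 6: 8 − 2 = 6
  item 7: 8 − 2 = 6
  item 8: 4
Sum = 7 + 3 + 7 + 4 + 5 + 6 + 6 + 4 = 42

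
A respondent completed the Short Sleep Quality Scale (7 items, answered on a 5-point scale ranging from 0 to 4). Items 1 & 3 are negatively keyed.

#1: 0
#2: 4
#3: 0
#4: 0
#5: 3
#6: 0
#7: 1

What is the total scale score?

Raw sum = 8. Negatively keyed items: 1, 3; their raw sum = 0.
Each reversal replaces raw with 4 − raw, changing the total by 4 − 2·raw per item.
Total = 8 + 2·4 − 2·0 = 8 + 8 − 0 = 16

16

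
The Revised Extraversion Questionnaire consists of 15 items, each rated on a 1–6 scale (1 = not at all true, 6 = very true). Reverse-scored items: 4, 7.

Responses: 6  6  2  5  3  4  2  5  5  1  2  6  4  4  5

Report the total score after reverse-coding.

60

Reverse-coded items (reversed = (1+6) − raw = 7 − raw):
  item 4: 7 − 5 = 2
  item 7: 7 − 2 = 5
After reverse-coding: 6, 6, 2, 2, 3, 4, 5, 5, 5, 1, 2, 6, 4, 4, 5
Total = 6 + 6 + 2 + 2 + 3 + 4 + 5 + 5 + 5 + 1 + 2 + 6 + 4 + 4 + 5 = 60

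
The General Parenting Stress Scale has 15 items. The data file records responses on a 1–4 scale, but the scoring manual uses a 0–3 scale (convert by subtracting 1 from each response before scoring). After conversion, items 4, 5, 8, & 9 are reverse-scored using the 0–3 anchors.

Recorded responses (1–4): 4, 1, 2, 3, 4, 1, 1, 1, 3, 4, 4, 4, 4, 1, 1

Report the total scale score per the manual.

21

Convert to 0–3: 3, 0, 1, 2, 3, 0, 0, 0, 2, 3, 3, 3, 3, 0, 0
Reverse-coded (reversed = (0+3) − raw = 3 − raw):
  item 4: 3 − 2 = 1
  item 5: 3 − 3 = 0
  item 8: 3 − 0 = 3
  item 9: 3 − 2 = 1
Scored: 3, 0, 1, 1, 0, 0, 0, 3, 1, 3, 3, 3, 3, 0, 0
Total = 21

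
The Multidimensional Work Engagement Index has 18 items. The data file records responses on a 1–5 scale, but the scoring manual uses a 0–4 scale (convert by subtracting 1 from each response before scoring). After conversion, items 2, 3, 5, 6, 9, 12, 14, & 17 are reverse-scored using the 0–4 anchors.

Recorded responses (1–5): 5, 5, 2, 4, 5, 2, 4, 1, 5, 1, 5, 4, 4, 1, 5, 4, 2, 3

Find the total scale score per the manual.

Convert to 0–4: 4, 4, 1, 3, 4, 1, 3, 0, 4, 0, 4, 3, 3, 0, 4, 3, 1, 2
Reverse-coded (on a 0–4 scale, reversed = 4 − raw):
  item 2: 4 − 4 = 0
  item 3: 4 − 1 = 3
  item 5: 4 − 4 = 0
  item 6: 4 − 1 = 3
  item 9: 4 − 4 = 0
  item 12: 4 − 3 = 1
  item 14: 4 − 0 = 4
  item 17: 4 − 1 = 3
Scored: 4, 0, 3, 3, 0, 3, 3, 0, 0, 0, 4, 1, 3, 4, 4, 3, 3, 2
Total = 40

40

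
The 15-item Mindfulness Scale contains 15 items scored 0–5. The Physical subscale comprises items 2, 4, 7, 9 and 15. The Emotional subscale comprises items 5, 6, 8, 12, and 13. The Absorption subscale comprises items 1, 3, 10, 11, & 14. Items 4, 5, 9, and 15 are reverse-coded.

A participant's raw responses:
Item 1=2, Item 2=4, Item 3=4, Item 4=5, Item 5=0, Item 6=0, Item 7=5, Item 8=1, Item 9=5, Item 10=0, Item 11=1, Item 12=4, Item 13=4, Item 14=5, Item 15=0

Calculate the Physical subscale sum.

14

Physical items: 2, 4, 7, 9, 15.
Of these, items 4, 9, & 15 are reverse-coded; reverse-coded value = 5 − response.
  item 2: 4
  item 4: 5 − 5 = 0
  item 7: 5
  item 9: 5 − 5 = 0
  item 15: 5 − 0 = 5
Sum = 4 + 0 + 5 + 0 + 5 = 14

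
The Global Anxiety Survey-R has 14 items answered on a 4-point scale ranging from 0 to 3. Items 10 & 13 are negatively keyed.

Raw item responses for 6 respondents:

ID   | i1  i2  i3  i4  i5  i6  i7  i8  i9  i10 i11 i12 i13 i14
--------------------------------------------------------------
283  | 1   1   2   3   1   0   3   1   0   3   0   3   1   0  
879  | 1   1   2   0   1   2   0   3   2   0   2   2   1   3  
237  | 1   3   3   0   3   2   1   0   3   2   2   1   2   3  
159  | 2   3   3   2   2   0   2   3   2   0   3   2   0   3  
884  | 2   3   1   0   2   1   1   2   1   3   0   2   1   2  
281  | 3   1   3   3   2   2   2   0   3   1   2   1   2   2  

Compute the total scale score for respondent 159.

33

Respondent 159 raw: 2, 3, 3, 2, 2, 0, 2, 3, 2, 0, 3, 2, 0, 3.
Reverse-coded (reverse-coded value = 3 − response):
  item 1: 2
  item 2: 3
  item 3: 3
  item 4: 2
  item 5: 2
  item 6: 0
  item 7: 2
  item 8: 3
  item 9: 2
  item 10: 3 − 0 = 3
  item 11: 3
  item 12: 2
  item 13: 3 − 0 = 3
  item 14: 3
Sum = 2 + 3 + 3 + 2 + 2 + 0 + 2 + 3 + 2 + 3 + 3 + 2 + 3 + 3 = 33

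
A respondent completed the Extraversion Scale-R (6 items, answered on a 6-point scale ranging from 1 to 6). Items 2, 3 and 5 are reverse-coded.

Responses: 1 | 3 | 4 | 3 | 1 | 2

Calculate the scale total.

Reversing items 2, 3, and 5 with 7 − raw:
Total = 1 + (7−3) + (7−4) + 3 + (7−1) + 2
      = 1 + 4 + 3 + 3 + 6 + 2 = 19

19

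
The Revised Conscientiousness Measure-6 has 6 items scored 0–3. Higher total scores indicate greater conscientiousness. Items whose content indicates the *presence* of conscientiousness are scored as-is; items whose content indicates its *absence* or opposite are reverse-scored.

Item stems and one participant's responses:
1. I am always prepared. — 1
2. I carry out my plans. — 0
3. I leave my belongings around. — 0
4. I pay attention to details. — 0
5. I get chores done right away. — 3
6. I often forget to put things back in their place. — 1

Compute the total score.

9

Items 3, 6 describe the absence/opposite of conscientiousness → reverse-score.
reverse-coded value = 3 − response.
  item 1: 1
  item 2: 0
  item 3: 3 − 0 = 3
  item 4: 0
  item 5: 3
  item 6: 3 − 1 = 2
Total = 1 + 0 + 3 + 0 + 3 + 2 = 9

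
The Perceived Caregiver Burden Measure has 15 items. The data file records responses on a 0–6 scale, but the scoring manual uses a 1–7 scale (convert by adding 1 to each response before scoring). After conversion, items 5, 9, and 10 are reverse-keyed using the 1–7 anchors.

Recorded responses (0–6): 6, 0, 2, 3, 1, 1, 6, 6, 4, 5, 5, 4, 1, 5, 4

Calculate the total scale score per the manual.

Convert to 1–7: 7, 1, 3, 4, 2, 2, 7, 7, 5, 6, 6, 5, 2, 6, 5
Reverse-coded (reversed = (1+7) − raw = 8 − raw):
  item 5: 8 − 2 = 6
  item 9: 8 − 5 = 3
  item 10: 8 − 6 = 2
Scored: 7, 1, 3, 4, 6, 2, 7, 7, 3, 2, 6, 5, 2, 6, 5
Total = 66

66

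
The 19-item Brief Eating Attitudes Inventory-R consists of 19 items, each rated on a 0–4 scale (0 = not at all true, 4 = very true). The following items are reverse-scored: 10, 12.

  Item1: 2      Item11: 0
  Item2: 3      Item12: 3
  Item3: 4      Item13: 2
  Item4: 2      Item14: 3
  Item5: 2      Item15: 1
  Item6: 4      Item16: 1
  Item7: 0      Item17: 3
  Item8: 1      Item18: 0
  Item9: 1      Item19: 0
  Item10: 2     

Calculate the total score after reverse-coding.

32

Reverse-coded items (reversed = (0+4) − raw = 4 − raw):
  item 10: 4 − 2 = 2
  item 12: 4 − 3 = 1
Scored items: 2, 3, 4, 2, 2, 4, 0, 1, 1, 2, 0, 1, 2, 3, 1, 1, 3, 0, 0
Total = 2 + 3 + 4 + 2 + 2 + 4 + 0 + 1 + 1 + 2 + 0 + 1 + 2 + 3 + 1 + 1 + 3 + 0 + 0 = 32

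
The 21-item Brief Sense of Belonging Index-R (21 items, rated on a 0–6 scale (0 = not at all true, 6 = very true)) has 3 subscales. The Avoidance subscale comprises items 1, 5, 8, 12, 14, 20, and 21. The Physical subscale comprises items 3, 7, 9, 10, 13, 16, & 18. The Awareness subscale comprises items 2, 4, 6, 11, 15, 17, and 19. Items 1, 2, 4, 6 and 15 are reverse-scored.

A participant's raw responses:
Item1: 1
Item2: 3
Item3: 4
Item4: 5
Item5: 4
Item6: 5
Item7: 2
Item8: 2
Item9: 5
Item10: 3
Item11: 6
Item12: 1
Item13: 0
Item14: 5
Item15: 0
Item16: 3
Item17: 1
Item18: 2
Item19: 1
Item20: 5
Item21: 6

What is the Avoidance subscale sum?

28

Avoidance items: 1, 5, 8, 12, 14, 20, 21.
Of these, item 1 is reverse-scored; reverse-coded value = 6 − response.
  item 1: 6 − 1 = 5
  item 5: 4
  item 8: 2
  item 12: 1
  item 14: 5
  item 20: 5
  item 21: 6
Sum = 5 + 4 + 2 + 1 + 5 + 5 + 6 = 28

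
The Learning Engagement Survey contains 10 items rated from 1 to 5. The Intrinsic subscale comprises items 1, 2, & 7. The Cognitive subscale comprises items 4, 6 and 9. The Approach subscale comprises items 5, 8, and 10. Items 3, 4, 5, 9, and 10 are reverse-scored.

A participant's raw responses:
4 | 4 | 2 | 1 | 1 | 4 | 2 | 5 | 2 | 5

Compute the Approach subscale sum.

Approach items: 5, 8, 10.
Of these, items 5 and 10 are reverse-scored; reverse-coded value = 6 − response.
  item 5: 6 − 1 = 5
  item 8: 5
  item 10: 6 − 5 = 1
Sum = 5 + 5 + 1 = 11

11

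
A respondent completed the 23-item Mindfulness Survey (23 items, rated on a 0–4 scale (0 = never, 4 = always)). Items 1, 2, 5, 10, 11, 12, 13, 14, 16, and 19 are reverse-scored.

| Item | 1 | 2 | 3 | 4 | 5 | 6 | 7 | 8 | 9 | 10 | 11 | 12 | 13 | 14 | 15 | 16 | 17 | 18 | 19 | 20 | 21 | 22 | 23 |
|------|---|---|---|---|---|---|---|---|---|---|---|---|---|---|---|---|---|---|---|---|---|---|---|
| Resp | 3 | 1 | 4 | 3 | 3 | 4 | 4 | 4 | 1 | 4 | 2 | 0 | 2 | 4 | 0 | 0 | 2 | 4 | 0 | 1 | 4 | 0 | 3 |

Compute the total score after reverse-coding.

55

Raw sum = 53. Reverse-scored items: 1, 2, 5, 10, 11, 12, 13, 14, 16, 19; their raw sum = 19.
Each reversal replaces raw with 4 − raw, changing the total by 4 − 2·raw per item.
Total = 53 + 10·4 − 2·19 = 53 + 40 − 38 = 55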